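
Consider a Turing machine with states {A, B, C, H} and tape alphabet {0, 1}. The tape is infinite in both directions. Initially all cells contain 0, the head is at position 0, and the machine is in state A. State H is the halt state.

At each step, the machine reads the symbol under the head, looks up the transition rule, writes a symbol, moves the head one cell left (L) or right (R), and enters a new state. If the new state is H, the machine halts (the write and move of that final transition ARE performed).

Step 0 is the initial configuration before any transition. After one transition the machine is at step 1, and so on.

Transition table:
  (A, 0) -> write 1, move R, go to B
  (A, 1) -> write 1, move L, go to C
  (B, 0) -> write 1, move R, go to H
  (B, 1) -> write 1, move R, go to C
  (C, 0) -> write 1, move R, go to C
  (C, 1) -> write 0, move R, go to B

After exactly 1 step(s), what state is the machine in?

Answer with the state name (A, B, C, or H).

Answer: B

Derivation:
Step 1: in state A at pos 0, read 0 -> (A,0)->write 1,move R,goto B. Now: state=B, head=1, tape[-1..2]=0100 (head:   ^)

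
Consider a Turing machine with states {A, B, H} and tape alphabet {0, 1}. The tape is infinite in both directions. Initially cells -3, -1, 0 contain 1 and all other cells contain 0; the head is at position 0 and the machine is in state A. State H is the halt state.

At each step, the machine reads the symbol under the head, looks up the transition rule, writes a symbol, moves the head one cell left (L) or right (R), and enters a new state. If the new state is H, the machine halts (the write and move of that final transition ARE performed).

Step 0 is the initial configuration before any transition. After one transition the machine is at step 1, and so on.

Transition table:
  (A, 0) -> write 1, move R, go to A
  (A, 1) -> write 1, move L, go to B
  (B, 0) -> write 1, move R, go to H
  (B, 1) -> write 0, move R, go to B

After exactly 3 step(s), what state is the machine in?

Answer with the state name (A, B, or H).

Answer: B

Derivation:
Step 1: in state A at pos 0, read 1 -> (A,1)->write 1,move L,goto B. Now: state=B, head=-1, tape[-4..1]=010110 (head:    ^)
Step 2: in state B at pos -1, read 1 -> (B,1)->write 0,move R,goto B. Now: state=B, head=0, tape[-4..1]=010010 (head:     ^)
Step 3: in state B at pos 0, read 1 -> (B,1)->write 0,move R,goto B. Now: state=B, head=1, tape[-4..2]=0100000 (head:      ^)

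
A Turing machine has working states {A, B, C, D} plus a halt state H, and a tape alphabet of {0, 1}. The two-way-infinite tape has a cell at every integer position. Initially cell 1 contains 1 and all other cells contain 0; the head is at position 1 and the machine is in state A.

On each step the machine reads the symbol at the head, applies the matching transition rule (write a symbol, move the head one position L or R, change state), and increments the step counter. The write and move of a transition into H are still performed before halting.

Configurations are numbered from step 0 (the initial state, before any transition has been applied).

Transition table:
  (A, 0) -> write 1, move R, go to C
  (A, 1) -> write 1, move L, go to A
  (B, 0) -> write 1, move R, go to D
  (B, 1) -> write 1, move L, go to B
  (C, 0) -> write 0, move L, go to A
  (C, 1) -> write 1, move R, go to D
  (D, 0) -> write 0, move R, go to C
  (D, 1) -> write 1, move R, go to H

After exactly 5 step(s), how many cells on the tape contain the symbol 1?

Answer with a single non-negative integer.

Answer: 2

Derivation:
Step 1: in state A at pos 1, read 1 -> (A,1)->write 1,move L,goto A. Now: state=A, head=0, tape[-1..2]=0010 (head:  ^)
Step 2: in state A at pos 0, read 0 -> (A,0)->write 1,move R,goto C. Now: state=C, head=1, tape[-1..2]=0110 (head:   ^)
Step 3: in state C at pos 1, read 1 -> (C,1)->write 1,move R,goto D. Now: state=D, head=2, tape[-1..3]=01100 (head:    ^)
Step 4: in state D at pos 2, read 0 -> (D,0)->write 0,move R,goto C. Now: state=C, head=3, tape[-1..4]=011000 (head:     ^)
Step 5: in state C at pos 3, read 0 -> (C,0)->write 0,move L,goto A. Now: state=A, head=2, tape[-1..4]=011000 (head:    ^)
Cells containing 1 after step 5: {0, 1} -> 2 cell(s)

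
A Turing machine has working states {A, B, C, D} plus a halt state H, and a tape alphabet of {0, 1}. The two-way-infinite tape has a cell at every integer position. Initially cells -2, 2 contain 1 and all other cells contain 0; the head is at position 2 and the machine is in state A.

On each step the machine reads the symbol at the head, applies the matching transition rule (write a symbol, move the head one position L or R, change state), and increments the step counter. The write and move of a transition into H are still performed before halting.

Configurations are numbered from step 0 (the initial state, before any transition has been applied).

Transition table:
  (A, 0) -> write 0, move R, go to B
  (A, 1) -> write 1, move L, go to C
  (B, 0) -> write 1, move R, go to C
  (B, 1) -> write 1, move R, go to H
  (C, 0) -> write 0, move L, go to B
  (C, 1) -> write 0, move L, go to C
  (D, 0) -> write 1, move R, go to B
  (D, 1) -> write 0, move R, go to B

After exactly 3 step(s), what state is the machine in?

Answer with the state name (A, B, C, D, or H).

Answer: C

Derivation:
Step 1: in state A at pos 2, read 1 -> (A,1)->write 1,move L,goto C. Now: state=C, head=1, tape[-3..3]=0100010 (head:     ^)
Step 2: in state C at pos 1, read 0 -> (C,0)->write 0,move L,goto B. Now: state=B, head=0, tape[-3..3]=0100010 (head:    ^)
Step 3: in state B at pos 0, read 0 -> (B,0)->write 1,move R,goto C. Now: state=C, head=1, tape[-3..3]=0101010 (head:     ^)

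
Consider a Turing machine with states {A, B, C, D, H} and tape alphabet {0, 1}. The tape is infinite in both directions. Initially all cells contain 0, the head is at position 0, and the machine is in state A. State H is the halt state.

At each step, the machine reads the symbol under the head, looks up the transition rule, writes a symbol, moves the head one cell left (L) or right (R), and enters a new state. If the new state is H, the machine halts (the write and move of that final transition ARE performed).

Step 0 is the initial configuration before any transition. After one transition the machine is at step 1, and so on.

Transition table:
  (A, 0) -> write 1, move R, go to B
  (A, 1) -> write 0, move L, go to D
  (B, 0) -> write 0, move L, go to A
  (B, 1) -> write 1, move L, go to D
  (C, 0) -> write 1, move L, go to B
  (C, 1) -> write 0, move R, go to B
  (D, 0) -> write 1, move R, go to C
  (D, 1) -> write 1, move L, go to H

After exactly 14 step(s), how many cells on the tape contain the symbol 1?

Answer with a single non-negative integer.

Answer: 3

Derivation:
Step 1: in state A at pos 0, read 0 -> (A,0)->write 1,move R,goto B. Now: state=B, head=1, tape[-1..2]=0100 (head:   ^)
Step 2: in state B at pos 1, read 0 -> (B,0)->write 0,move L,goto A. Now: state=A, head=0, tape[-1..2]=0100 (head:  ^)
Step 3: in state A at pos 0, read 1 -> (A,1)->write 0,move L,goto D. Now: state=D, head=-1, tape[-2..2]=00000 (head:  ^)
Step 4: in state D at pos -1, read 0 -> (D,0)->write 1,move R,goto C. Now: state=C, head=0, tape[-2..2]=01000 (head:   ^)
Step 5: in state C at pos 0, read 0 -> (C,0)->write 1,move L,goto B. Now: state=B, head=-1, tape[-2..2]=01100 (head:  ^)
Step 6: in state B at pos -1, read 1 -> (B,1)->write 1,move L,goto D. Now: state=D, head=-2, tape[-3..2]=001100 (head:  ^)
Step 7: in state D at pos -2, read 0 -> (D,0)->write 1,move R,goto C. Now: state=C, head=-1, tape[-3..2]=011100 (head:   ^)
Step 8: in state C at pos -1, read 1 -> (C,1)->write 0,move R,goto B. Now: state=B, head=0, tape[-3..2]=010100 (head:    ^)
Step 9: in state B at pos 0, read 1 -> (B,1)->write 1,move L,goto D. Now: state=D, head=-1, tape[-3..2]=010100 (head:   ^)
Step 10: in state D at pos -1, read 0 -> (D,0)->write 1,move R,goto C. Now: state=C, head=0, tape[-3..2]=011100 (head:    ^)
Step 11: in state C at pos 0, read 1 -> (C,1)->write 0,move R,goto B. Now: state=B, head=1, tape[-3..2]=011000 (head:     ^)
Step 12: in state B at pos 1, read 0 -> (B,0)->write 0,move L,goto A. Now: state=A, head=0, tape[-3..2]=011000 (head:    ^)
Step 13: in state A at pos 0, read 0 -> (A,0)->write 1,move R,goto B. Now: state=B, head=1, tape[-3..2]=011100 (head:     ^)
Step 14: in state B at pos 1, read 0 -> (B,0)->write 0,move L,goto A. Now: state=A, head=0, tape[-3..2]=011100 (head:    ^)
Cells containing 1 after step 14: {-2, -1, 0} -> 3 cell(s)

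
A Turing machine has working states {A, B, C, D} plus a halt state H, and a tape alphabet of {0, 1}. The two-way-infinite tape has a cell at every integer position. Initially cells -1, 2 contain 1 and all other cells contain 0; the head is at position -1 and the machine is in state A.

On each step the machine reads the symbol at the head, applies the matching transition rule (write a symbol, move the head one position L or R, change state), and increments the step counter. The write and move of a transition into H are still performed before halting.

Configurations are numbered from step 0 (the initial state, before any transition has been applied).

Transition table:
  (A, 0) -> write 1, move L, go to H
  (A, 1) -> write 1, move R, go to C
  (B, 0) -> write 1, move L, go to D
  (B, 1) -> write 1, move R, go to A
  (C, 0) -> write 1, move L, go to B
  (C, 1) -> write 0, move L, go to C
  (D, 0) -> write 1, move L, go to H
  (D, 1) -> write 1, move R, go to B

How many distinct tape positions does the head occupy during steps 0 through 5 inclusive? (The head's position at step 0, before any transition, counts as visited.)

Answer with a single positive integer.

Step 1: in state A at pos -1, read 1 -> (A,1)->write 1,move R,goto C. Now: state=C, head=0, tape[-2..3]=010010 (head:   ^)
Step 2: in state C at pos 0, read 0 -> (C,0)->write 1,move L,goto B. Now: state=B, head=-1, tape[-2..3]=011010 (head:  ^)
Step 3: in state B at pos -1, read 1 -> (B,1)->write 1,move R,goto A. Now: state=A, head=0, tape[-2..3]=011010 (head:   ^)
Step 4: in state A at pos 0, read 1 -> (A,1)->write 1,move R,goto C. Now: state=C, head=1, tape[-2..3]=011010 (head:    ^)
Step 5: in state C at pos 1, read 0 -> (C,0)->write 1,move L,goto B. Now: state=B, head=0, tape[-2..3]=011110 (head:   ^)
Head positions at steps 0..5: starting at -1, distinct positions visited = {-1, 0, 1} -> 3 position(s)

Answer: 3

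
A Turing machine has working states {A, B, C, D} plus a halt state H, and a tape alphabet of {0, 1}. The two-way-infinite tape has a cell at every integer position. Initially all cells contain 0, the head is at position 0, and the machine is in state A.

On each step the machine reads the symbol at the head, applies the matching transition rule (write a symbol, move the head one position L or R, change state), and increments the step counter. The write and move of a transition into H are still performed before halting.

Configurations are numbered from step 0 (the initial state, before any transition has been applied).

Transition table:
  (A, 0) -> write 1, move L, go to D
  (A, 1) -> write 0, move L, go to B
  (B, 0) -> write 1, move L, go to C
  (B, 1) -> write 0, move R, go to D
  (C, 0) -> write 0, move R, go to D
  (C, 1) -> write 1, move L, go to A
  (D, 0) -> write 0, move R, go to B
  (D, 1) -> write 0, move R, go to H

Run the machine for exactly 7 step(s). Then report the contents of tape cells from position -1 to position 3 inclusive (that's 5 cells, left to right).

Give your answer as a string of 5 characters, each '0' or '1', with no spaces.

Answer: 00000

Derivation:
Step 1: in state A at pos 0, read 0 -> (A,0)->write 1,move L,goto D. Now: state=D, head=-1, tape[-2..1]=0010 (head:  ^)
Step 2: in state D at pos -1, read 0 -> (D,0)->write 0,move R,goto B. Now: state=B, head=0, tape[-2..1]=0010 (head:   ^)
Step 3: in state B at pos 0, read 1 -> (B,1)->write 0,move R,goto D. Now: state=D, head=1, tape[-2..2]=00000 (head:    ^)
Step 4: in state D at pos 1, read 0 -> (D,0)->write 0,move R,goto B. Now: state=B, head=2, tape[-2..3]=000000 (head:     ^)
Step 5: in state B at pos 2, read 0 -> (B,0)->write 1,move L,goto C. Now: state=C, head=1, tape[-2..3]=000010 (head:    ^)
Step 6: in state C at pos 1, read 0 -> (C,0)->write 0,move R,goto D. Now: state=D, head=2, tape[-2..3]=000010 (head:     ^)
Step 7: in state D at pos 2, read 1 -> (D,1)->write 0,move R,goto H. Now: state=H, head=3, tape[-2..4]=0000000 (head:      ^)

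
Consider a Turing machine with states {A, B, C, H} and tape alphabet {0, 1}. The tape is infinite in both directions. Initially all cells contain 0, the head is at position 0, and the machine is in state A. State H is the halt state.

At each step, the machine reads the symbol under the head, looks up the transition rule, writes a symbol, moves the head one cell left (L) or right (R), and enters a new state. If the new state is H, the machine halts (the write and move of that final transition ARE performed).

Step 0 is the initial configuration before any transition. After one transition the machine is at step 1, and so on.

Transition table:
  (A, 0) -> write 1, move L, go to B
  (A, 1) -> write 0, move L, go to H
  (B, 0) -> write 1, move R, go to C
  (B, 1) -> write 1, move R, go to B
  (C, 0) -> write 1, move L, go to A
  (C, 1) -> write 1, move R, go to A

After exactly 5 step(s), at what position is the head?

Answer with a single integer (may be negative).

Step 1: in state A at pos 0, read 0 -> (A,0)->write 1,move L,goto B. Now: state=B, head=-1, tape[-2..1]=0010 (head:  ^)
Step 2: in state B at pos -1, read 0 -> (B,0)->write 1,move R,goto C. Now: state=C, head=0, tape[-2..1]=0110 (head:   ^)
Step 3: in state C at pos 0, read 1 -> (C,1)->write 1,move R,goto A. Now: state=A, head=1, tape[-2..2]=01100 (head:    ^)
Step 4: in state A at pos 1, read 0 -> (A,0)->write 1,move L,goto B. Now: state=B, head=0, tape[-2..2]=01110 (head:   ^)
Step 5: in state B at pos 0, read 1 -> (B,1)->write 1,move R,goto B. Now: state=B, head=1, tape[-2..2]=01110 (head:    ^)

Answer: 1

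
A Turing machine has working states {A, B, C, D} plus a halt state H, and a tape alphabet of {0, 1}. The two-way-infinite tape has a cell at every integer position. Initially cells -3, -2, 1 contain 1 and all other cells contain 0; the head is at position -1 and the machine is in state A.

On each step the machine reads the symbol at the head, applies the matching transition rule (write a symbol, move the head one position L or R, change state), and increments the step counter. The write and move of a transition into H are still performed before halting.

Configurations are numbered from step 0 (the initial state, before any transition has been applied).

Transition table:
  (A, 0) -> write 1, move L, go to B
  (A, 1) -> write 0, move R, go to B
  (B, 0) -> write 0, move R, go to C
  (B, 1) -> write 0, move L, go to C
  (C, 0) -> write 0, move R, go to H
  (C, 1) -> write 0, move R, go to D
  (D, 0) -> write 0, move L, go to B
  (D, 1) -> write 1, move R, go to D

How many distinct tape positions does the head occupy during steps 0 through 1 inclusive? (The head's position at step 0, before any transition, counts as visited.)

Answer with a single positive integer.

Step 1: in state A at pos -1, read 0 -> (A,0)->write 1,move L,goto B. Now: state=B, head=-2, tape[-4..2]=0111010 (head:   ^)
Head positions at steps 0..1: starting at -1, distinct positions visited = {-2, -1} -> 2 position(s)

Answer: 2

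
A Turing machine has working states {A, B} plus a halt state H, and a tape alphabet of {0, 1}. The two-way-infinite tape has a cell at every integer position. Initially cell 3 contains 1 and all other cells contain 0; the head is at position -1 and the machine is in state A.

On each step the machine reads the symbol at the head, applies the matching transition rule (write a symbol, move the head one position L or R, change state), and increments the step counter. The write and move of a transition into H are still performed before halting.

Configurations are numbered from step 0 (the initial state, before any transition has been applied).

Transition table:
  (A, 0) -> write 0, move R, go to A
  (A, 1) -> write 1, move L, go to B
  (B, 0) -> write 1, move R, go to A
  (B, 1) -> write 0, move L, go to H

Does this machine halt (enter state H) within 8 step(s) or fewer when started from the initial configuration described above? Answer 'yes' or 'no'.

Answer: yes

Derivation:
Step 1: in state A at pos -1, read 0 -> (A,0)->write 0,move R,goto A. Now: state=A, head=0, tape[-2..4]=0000010 (head:   ^)
Step 2: in state A at pos 0, read 0 -> (A,0)->write 0,move R,goto A. Now: state=A, head=1, tape[-2..4]=0000010 (head:    ^)
Step 3: in state A at pos 1, read 0 -> (A,0)->write 0,move R,goto A. Now: state=A, head=2, tape[-2..4]=0000010 (head:     ^)
Step 4: in state A at pos 2, read 0 -> (A,0)->write 0,move R,goto A. Now: state=A, head=3, tape[-2..4]=0000010 (head:      ^)
Step 5: in state A at pos 3, read 1 -> (A,1)->write 1,move L,goto B. Now: state=B, head=2, tape[-2..4]=0000010 (head:     ^)
Step 6: in state B at pos 2, read 0 -> (B,0)->write 1,move R,goto A. Now: state=A, head=3, tape[-2..4]=0000110 (head:      ^)
Step 7: in state A at pos 3, read 1 -> (A,1)->write 1,move L,goto B. Now: state=B, head=2, tape[-2..4]=0000110 (head:     ^)
Step 8: in state B at pos 2, read 1 -> (B,1)->write 0,move L,goto H. Now: state=H, head=1, tape[-2..4]=0000010 (head:    ^)
State H reached at step 8; 8 <= 8 -> yes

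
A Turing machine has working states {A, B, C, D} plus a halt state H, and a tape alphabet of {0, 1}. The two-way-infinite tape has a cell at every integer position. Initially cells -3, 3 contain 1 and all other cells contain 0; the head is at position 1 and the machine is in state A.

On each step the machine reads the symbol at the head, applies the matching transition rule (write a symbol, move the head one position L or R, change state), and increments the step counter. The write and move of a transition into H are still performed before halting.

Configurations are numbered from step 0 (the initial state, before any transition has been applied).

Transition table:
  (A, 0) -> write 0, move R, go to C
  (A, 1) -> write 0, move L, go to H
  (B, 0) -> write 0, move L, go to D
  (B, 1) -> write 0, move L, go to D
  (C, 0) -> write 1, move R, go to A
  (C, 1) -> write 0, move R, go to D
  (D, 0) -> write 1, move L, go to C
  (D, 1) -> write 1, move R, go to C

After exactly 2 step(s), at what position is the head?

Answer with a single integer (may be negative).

Answer: 3

Derivation:
Step 1: in state A at pos 1, read 0 -> (A,0)->write 0,move R,goto C. Now: state=C, head=2, tape[-4..4]=010000010 (head:       ^)
Step 2: in state C at pos 2, read 0 -> (C,0)->write 1,move R,goto A. Now: state=A, head=3, tape[-4..4]=010000110 (head:        ^)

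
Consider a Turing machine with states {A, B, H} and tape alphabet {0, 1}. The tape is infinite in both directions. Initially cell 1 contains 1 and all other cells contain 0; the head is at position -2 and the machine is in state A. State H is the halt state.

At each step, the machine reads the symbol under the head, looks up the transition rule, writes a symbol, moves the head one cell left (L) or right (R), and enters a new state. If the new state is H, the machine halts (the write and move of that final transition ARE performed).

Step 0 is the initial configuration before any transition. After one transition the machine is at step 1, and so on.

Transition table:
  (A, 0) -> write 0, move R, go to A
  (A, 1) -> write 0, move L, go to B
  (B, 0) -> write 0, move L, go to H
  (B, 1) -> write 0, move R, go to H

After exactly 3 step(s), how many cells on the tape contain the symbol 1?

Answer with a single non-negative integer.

Step 1: in state A at pos -2, read 0 -> (A,0)->write 0,move R,goto A. Now: state=A, head=-1, tape[-3..2]=000010 (head:   ^)
Step 2: in state A at pos -1, read 0 -> (A,0)->write 0,move R,goto A. Now: state=A, head=0, tape[-3..2]=000010 (head:    ^)
Step 3: in state A at pos 0, read 0 -> (A,0)->write 0,move R,goto A. Now: state=A, head=1, tape[-3..2]=000010 (head:     ^)
Cells containing 1 after step 3: {1} -> 1 cell(s)

Answer: 1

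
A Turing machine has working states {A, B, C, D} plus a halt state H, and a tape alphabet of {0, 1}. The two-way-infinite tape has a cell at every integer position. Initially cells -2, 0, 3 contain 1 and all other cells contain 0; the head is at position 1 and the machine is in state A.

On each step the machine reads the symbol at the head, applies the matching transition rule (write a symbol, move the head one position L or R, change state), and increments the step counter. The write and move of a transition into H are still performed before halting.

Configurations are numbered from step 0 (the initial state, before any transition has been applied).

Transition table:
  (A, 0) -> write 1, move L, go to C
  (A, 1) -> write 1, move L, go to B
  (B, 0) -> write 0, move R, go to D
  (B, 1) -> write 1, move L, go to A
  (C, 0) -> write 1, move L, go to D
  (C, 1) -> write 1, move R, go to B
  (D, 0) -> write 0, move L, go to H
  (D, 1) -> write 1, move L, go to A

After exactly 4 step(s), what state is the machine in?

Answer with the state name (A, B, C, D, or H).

Step 1: in state A at pos 1, read 0 -> (A,0)->write 1,move L,goto C. Now: state=C, head=0, tape[-3..4]=01011010 (head:    ^)
Step 2: in state C at pos 0, read 1 -> (C,1)->write 1,move R,goto B. Now: state=B, head=1, tape[-3..4]=01011010 (head:     ^)
Step 3: in state B at pos 1, read 1 -> (B,1)->write 1,move L,goto A. Now: state=A, head=0, tape[-3..4]=01011010 (head:    ^)
Step 4: in state A at pos 0, read 1 -> (A,1)->write 1,move L,goto B. Now: state=B, head=-1, tape[-3..4]=01011010 (head:   ^)

Answer: B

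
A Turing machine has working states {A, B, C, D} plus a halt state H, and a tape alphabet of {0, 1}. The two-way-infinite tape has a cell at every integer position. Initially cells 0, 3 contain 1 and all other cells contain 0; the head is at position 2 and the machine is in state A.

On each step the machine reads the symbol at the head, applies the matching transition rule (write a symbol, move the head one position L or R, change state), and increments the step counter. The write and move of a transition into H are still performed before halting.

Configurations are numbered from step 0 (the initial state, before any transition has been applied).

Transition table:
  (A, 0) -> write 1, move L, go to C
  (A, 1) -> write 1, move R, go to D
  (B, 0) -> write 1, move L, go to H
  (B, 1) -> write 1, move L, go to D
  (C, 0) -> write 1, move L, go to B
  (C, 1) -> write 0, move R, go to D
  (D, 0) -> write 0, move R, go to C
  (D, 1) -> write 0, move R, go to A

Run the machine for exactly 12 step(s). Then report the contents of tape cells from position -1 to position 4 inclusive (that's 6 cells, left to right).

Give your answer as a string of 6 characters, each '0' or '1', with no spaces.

Answer: 000111

Derivation:
Step 1: in state A at pos 2, read 0 -> (A,0)->write 1,move L,goto C. Now: state=C, head=1, tape[-1..4]=010110 (head:   ^)
Step 2: in state C at pos 1, read 0 -> (C,0)->write 1,move L,goto B. Now: state=B, head=0, tape[-1..4]=011110 (head:  ^)
Step 3: in state B at pos 0, read 1 -> (B,1)->write 1,move L,goto D. Now: state=D, head=-1, tape[-2..4]=0011110 (head:  ^)
Step 4: in state D at pos -1, read 0 -> (D,0)->write 0,move R,goto C. Now: state=C, head=0, tape[-2..4]=0011110 (head:   ^)
Step 5: in state C at pos 0, read 1 -> (C,1)->write 0,move R,goto D. Now: state=D, head=1, tape[-2..4]=0001110 (head:    ^)
Step 6: in state D at pos 1, read 1 -> (D,1)->write 0,move R,goto A. Now: state=A, head=2, tape[-2..4]=0000110 (head:     ^)
Step 7: in state A at pos 2, read 1 -> (A,1)->write 1,move R,goto D. Now: state=D, head=3, tape[-2..4]=0000110 (head:      ^)
Step 8: in state D at pos 3, read 1 -> (D,1)->write 0,move R,goto A. Now: state=A, head=4, tape[-2..5]=00001000 (head:       ^)
Step 9: in state A at pos 4, read 0 -> (A,0)->write 1,move L,goto C. Now: state=C, head=3, tape[-2..5]=00001010 (head:      ^)
Step 10: in state C at pos 3, read 0 -> (C,0)->write 1,move L,goto B. Now: state=B, head=2, tape[-2..5]=00001110 (head:     ^)
Step 11: in state B at pos 2, read 1 -> (B,1)->write 1,move L,goto D. Now: state=D, head=1, tape[-2..5]=00001110 (head:    ^)
Step 12: in state D at pos 1, read 0 -> (D,0)->write 0,move R,goto C. Now: state=C, head=2, tape[-2..5]=00001110 (head:     ^)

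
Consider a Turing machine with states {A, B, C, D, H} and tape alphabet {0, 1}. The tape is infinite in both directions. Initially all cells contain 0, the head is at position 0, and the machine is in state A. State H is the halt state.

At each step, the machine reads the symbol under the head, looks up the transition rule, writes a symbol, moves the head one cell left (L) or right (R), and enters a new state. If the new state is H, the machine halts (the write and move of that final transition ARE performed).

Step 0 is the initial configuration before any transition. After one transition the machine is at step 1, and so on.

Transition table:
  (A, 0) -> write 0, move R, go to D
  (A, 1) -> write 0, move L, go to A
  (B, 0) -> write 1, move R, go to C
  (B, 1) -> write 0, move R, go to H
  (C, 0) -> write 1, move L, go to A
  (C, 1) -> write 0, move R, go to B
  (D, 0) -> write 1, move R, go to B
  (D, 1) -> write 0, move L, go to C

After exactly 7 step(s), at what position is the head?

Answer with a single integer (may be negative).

Step 1: in state A at pos 0, read 0 -> (A,0)->write 0,move R,goto D. Now: state=D, head=1, tape[-1..2]=0000 (head:   ^)
Step 2: in state D at pos 1, read 0 -> (D,0)->write 1,move R,goto B. Now: state=B, head=2, tape[-1..3]=00100 (head:    ^)
Step 3: in state B at pos 2, read 0 -> (B,0)->write 1,move R,goto C. Now: state=C, head=3, tape[-1..4]=001100 (head:     ^)
Step 4: in state C at pos 3, read 0 -> (C,0)->write 1,move L,goto A. Now: state=A, head=2, tape[-1..4]=001110 (head:    ^)
Step 5: in state A at pos 2, read 1 -> (A,1)->write 0,move L,goto A. Now: state=A, head=1, tape[-1..4]=001010 (head:   ^)
Step 6: in state A at pos 1, read 1 -> (A,1)->write 0,move L,goto A. Now: state=A, head=0, tape[-1..4]=000010 (head:  ^)
Step 7: in state A at pos 0, read 0 -> (A,0)->write 0,move R,goto D. Now: state=D, head=1, tape[-1..4]=000010 (head:   ^)

Answer: 1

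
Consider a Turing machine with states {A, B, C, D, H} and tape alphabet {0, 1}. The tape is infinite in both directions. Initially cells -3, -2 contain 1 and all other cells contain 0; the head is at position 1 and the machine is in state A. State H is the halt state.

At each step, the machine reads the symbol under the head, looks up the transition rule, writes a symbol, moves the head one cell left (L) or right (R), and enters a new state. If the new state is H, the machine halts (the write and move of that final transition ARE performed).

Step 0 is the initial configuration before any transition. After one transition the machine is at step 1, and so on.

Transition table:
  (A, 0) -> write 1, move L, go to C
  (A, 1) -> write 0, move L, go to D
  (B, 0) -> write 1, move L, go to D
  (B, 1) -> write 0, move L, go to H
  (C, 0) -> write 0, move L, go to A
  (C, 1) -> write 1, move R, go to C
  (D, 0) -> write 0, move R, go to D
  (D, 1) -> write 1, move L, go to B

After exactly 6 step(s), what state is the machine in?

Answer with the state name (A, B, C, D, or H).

Answer: A

Derivation:
Step 1: in state A at pos 1, read 0 -> (A,0)->write 1,move L,goto C. Now: state=C, head=0, tape[-4..2]=0110010 (head:     ^)
Step 2: in state C at pos 0, read 0 -> (C,0)->write 0,move L,goto A. Now: state=A, head=-1, tape[-4..2]=0110010 (head:    ^)
Step 3: in state A at pos -1, read 0 -> (A,0)->write 1,move L,goto C. Now: state=C, head=-2, tape[-4..2]=0111010 (head:   ^)
Step 4: in state C at pos -2, read 1 -> (C,1)->write 1,move R,goto C. Now: state=C, head=-1, tape[-4..2]=0111010 (head:    ^)
Step 5: in state C at pos -1, read 1 -> (C,1)->write 1,move R,goto C. Now: state=C, head=0, tape[-4..2]=0111010 (head:     ^)
Step 6: in state C at pos 0, read 0 -> (C,0)->write 0,move L,goto A. Now: state=A, head=-1, tape[-4..2]=0111010 (head:    ^)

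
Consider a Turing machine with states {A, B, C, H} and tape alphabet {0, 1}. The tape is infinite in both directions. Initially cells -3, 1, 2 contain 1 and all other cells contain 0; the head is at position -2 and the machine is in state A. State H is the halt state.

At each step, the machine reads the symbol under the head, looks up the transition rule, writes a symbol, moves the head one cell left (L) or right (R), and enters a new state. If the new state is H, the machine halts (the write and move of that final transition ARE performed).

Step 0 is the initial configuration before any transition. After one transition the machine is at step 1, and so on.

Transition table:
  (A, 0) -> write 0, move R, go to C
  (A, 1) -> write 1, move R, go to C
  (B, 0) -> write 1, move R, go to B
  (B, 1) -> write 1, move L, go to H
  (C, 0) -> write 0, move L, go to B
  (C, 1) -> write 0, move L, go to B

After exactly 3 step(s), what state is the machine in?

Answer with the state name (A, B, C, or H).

Step 1: in state A at pos -2, read 0 -> (A,0)->write 0,move R,goto C. Now: state=C, head=-1, tape[-4..3]=01000110 (head:    ^)
Step 2: in state C at pos -1, read 0 -> (C,0)->write 0,move L,goto B. Now: state=B, head=-2, tape[-4..3]=01000110 (head:   ^)
Step 3: in state B at pos -2, read 0 -> (B,0)->write 1,move R,goto B. Now: state=B, head=-1, tape[-4..3]=01100110 (head:    ^)

Answer: B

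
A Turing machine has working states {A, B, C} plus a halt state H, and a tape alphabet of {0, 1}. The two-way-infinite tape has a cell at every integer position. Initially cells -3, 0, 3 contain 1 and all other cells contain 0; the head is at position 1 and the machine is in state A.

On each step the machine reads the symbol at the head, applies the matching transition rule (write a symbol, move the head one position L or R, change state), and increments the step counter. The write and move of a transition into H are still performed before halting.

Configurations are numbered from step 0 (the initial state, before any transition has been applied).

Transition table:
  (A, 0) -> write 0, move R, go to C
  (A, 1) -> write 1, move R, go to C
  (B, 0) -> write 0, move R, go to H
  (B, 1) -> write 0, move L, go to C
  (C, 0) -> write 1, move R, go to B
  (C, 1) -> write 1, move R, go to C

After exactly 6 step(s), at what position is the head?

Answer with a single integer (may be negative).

Step 1: in state A at pos 1, read 0 -> (A,0)->write 0,move R,goto C. Now: state=C, head=2, tape[-4..4]=010010010 (head:       ^)
Step 2: in state C at pos 2, read 0 -> (C,0)->write 1,move R,goto B. Now: state=B, head=3, tape[-4..4]=010010110 (head:        ^)
Step 3: in state B at pos 3, read 1 -> (B,1)->write 0,move L,goto C. Now: state=C, head=2, tape[-4..4]=010010100 (head:       ^)
Step 4: in state C at pos 2, read 1 -> (C,1)->write 1,move R,goto C. Now: state=C, head=3, tape[-4..4]=010010100 (head:        ^)
Step 5: in state C at pos 3, read 0 -> (C,0)->write 1,move R,goto B. Now: state=B, head=4, tape[-4..5]=0100101100 (head:         ^)
Step 6: in state B at pos 4, read 0 -> (B,0)->write 0,move R,goto H. Now: state=H, head=5, tape[-4..6]=01001011000 (head:          ^)

Answer: 5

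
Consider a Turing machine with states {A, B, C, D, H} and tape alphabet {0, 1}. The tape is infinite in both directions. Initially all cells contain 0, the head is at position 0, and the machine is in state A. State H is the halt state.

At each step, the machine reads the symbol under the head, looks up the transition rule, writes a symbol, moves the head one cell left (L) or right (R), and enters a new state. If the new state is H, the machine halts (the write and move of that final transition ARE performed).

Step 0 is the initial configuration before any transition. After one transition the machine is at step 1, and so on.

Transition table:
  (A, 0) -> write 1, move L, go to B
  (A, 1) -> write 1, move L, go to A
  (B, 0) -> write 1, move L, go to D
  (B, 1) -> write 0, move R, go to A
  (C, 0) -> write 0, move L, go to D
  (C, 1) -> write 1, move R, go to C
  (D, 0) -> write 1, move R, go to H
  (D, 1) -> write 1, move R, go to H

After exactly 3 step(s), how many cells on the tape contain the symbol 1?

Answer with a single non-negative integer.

Answer: 3

Derivation:
Step 1: in state A at pos 0, read 0 -> (A,0)->write 1,move L,goto B. Now: state=B, head=-1, tape[-2..1]=0010 (head:  ^)
Step 2: in state B at pos -1, read 0 -> (B,0)->write 1,move L,goto D. Now: state=D, head=-2, tape[-3..1]=00110 (head:  ^)
Step 3: in state D at pos -2, read 0 -> (D,0)->write 1,move R,goto H. Now: state=H, head=-1, tape[-3..1]=01110 (head:   ^)
Cells containing 1 after step 3: {-2, -1, 0} -> 3 cell(s)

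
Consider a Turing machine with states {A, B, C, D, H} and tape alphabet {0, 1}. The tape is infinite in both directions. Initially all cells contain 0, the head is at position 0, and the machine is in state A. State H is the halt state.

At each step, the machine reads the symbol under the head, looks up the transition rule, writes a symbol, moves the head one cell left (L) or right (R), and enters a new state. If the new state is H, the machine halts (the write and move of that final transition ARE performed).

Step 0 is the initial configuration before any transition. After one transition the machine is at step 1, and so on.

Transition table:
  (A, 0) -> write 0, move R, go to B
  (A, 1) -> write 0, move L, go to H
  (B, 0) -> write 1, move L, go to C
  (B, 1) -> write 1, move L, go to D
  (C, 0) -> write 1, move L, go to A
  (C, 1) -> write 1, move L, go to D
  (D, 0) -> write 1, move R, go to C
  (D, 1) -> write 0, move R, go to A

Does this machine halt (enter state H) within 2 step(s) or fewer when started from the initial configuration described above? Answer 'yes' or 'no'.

Step 1: in state A at pos 0, read 0 -> (A,0)->write 0,move R,goto B. Now: state=B, head=1, tape[-1..2]=0000 (head:   ^)
Step 2: in state B at pos 1, read 0 -> (B,0)->write 1,move L,goto C. Now: state=C, head=0, tape[-1..2]=0010 (head:  ^)
After 2 step(s): state = C (not H) -> not halted within 2 -> no

Answer: no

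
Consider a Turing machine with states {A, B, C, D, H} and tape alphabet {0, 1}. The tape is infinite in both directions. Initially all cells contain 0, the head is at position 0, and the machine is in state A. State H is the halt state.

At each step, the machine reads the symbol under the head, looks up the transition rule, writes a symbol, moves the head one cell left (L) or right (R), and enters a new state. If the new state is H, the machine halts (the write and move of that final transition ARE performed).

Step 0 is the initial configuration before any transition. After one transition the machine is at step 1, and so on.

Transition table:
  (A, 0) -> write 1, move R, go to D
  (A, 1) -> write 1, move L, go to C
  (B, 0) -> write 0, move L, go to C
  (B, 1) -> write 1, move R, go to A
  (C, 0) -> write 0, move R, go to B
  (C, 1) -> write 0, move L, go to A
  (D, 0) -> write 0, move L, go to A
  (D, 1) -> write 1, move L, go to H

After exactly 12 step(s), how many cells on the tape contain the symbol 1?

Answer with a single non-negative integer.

Step 1: in state A at pos 0, read 0 -> (A,0)->write 1,move R,goto D. Now: state=D, head=1, tape[-1..2]=0100 (head:   ^)
Step 2: in state D at pos 1, read 0 -> (D,0)->write 0,move L,goto A. Now: state=A, head=0, tape[-1..2]=0100 (head:  ^)
Step 3: in state A at pos 0, read 1 -> (A,1)->write 1,move L,goto C. Now: state=C, head=-1, tape[-2..2]=00100 (head:  ^)
Step 4: in state C at pos -1, read 0 -> (C,0)->write 0,move R,goto B. Now: state=B, head=0, tape[-2..2]=00100 (head:   ^)
Step 5: in state B at pos 0, read 1 -> (B,1)->write 1,move R,goto A. Now: state=A, head=1, tape[-2..2]=00100 (head:    ^)
Step 6: in state A at pos 1, read 0 -> (A,0)->write 1,move R,goto D. Now: state=D, head=2, tape[-2..3]=001100 (head:     ^)
Step 7: in state D at pos 2, read 0 -> (D,0)->write 0,move L,goto A. Now: state=A, head=1, tape[-2..3]=001100 (head:    ^)
Step 8: in state A at pos 1, read 1 -> (A,1)->write 1,move L,goto C. Now: state=C, head=0, tape[-2..3]=001100 (head:   ^)
Step 9: in state C at pos 0, read 1 -> (C,1)->write 0,move L,goto A. Now: state=A, head=-1, tape[-2..3]=000100 (head:  ^)
Step 10: in state A at pos -1, read 0 -> (A,0)->write 1,move R,goto D. Now: state=D, head=0, tape[-2..3]=010100 (head:   ^)
Step 11: in state D at pos 0, read 0 -> (D,0)->write 0,move L,goto A. Now: state=A, head=-1, tape[-2..3]=010100 (head:  ^)
Step 12: in state A at pos -1, read 1 -> (A,1)->write 1,move L,goto C. Now: state=C, head=-2, tape[-3..3]=0010100 (head:  ^)
Cells containing 1 after step 12: {-1, 1} -> 2 cell(s)

Answer: 2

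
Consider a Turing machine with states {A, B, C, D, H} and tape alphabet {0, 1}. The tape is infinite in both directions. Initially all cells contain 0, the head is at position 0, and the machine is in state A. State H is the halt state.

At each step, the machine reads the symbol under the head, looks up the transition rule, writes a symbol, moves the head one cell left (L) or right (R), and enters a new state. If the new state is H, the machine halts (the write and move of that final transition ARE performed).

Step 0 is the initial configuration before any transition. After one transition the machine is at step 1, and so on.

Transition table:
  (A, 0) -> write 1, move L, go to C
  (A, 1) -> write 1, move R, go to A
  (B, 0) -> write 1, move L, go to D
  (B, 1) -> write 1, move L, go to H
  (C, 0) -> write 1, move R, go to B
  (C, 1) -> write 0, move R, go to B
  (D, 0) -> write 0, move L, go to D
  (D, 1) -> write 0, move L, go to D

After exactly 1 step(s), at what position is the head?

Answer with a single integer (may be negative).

Step 1: in state A at pos 0, read 0 -> (A,0)->write 1,move L,goto C. Now: state=C, head=-1, tape[-2..1]=0010 (head:  ^)

Answer: -1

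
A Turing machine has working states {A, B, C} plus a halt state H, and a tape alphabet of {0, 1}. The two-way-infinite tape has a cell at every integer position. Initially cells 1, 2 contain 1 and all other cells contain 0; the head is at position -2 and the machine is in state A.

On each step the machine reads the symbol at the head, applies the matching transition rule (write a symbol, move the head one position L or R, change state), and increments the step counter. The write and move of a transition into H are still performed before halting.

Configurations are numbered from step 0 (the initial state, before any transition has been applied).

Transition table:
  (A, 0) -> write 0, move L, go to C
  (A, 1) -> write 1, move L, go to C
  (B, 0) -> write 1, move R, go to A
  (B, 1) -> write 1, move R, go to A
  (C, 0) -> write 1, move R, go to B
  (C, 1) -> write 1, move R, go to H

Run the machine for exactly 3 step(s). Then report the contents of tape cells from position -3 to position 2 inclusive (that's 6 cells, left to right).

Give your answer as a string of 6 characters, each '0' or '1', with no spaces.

Answer: 110011

Derivation:
Step 1: in state A at pos -2, read 0 -> (A,0)->write 0,move L,goto C. Now: state=C, head=-3, tape[-4..3]=00000110 (head:  ^)
Step 2: in state C at pos -3, read 0 -> (C,0)->write 1,move R,goto B. Now: state=B, head=-2, tape[-4..3]=01000110 (head:   ^)
Step 3: in state B at pos -2, read 0 -> (B,0)->write 1,move R,goto A. Now: state=A, head=-1, tape[-4..3]=01100110 (head:    ^)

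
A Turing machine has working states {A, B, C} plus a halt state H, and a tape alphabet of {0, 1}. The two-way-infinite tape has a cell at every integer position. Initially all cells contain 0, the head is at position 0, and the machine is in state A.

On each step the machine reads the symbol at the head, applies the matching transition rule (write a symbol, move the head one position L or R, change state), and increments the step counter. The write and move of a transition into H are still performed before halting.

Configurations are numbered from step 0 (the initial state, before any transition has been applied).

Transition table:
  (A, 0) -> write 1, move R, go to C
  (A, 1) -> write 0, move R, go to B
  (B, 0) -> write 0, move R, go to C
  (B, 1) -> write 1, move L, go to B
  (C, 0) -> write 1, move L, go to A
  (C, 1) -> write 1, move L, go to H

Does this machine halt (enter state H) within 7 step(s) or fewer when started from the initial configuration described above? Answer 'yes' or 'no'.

Answer: yes

Derivation:
Step 1: in state A at pos 0, read 0 -> (A,0)->write 1,move R,goto C. Now: state=C, head=1, tape[-1..2]=0100 (head:   ^)
Step 2: in state C at pos 1, read 0 -> (C,0)->write 1,move L,goto A. Now: state=A, head=0, tape[-1..2]=0110 (head:  ^)
Step 3: in state A at pos 0, read 1 -> (A,1)->write 0,move R,goto B. Now: state=B, head=1, tape[-1..2]=0010 (head:   ^)
Step 4: in state B at pos 1, read 1 -> (B,1)->write 1,move L,goto B. Now: state=B, head=0, tape[-1..2]=0010 (head:  ^)
Step 5: in state B at pos 0, read 0 -> (B,0)->write 0,move R,goto C. Now: state=C, head=1, tape[-1..2]=0010 (head:   ^)
Step 6: in state C at pos 1, read 1 -> (C,1)->write 1,move L,goto H. Now: state=H, head=0, tape[-1..2]=0010 (head:  ^)
State H reached at step 6; 6 <= 7 -> yes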